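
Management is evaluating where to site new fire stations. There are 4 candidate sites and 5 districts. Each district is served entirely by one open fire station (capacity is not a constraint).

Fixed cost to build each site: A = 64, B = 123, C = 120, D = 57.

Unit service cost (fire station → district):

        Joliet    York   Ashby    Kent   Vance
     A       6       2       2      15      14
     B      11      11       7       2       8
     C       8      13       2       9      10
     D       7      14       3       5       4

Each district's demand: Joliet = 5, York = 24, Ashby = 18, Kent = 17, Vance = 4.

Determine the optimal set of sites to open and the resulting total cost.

Open A and D; minimum total cost 336.

For any fixed open set, each district goes to its cheapest open site; total = fixed + service.
{A, D}: Joliet→A 6·5=30, York→A 2·24=48, Ashby→A 2·18=36, Kent→D 5·17=85, Vance→D 4·4=16. Service 215; fixed 121; total 336.
{A, B}: Joliet→A 6·5=30, York→A 2·24=48, Ashby→A 2·18=36, Kent→B 2·17=34, Vance→B 8·4=32. Service 180; fixed 187; total 367.
{A, B, D}: service 164 + fixed 244 = 408
{A, B, C, D}: service 164 + fixed 364 = 528
No other subset beats 336.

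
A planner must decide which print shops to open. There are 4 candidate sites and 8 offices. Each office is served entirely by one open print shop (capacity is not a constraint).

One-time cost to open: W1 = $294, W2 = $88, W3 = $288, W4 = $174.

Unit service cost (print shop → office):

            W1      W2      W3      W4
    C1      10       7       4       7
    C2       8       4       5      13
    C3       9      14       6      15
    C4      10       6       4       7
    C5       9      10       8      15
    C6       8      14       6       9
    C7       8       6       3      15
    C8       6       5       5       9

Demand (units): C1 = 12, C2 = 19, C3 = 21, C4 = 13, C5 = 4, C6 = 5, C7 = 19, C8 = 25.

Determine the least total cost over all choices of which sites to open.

For any fixed open set, each office goes to its cheapest open site; total = fixed + service.
{W3}: C1→W3 4·12=48, C2→W3 5·19=95, C3→W3 6·21=126, C4→W3 4·13=52, C5→W3 8·4=32, C6→W3 6·5=30, C7→W3 3·19=57, C8→W3 5·25=125. Service 565; fixed 288; total 853.
{W2, W3}: C1→W3 4·12=48, C2→W2 4·19=76, C3→W3 6·21=126, C4→W3 4·13=52, C5→W3 8·4=32, C6→W3 6·5=30, C7→W3 3·19=57, C8→W2 5·25=125. Service 546; fixed 376; total 922.
{W2}: service 881 + fixed 88 = 969
{W1, W2, W3, W4}: C1→W3 4·12=48, C2→W2 4·19=76, C3→W3 6·21=126, C4→W3 4·13=52, C5→W3 8·4=32, C6→W3 6·5=30, C7→W3 3·19=57, C8→W2 5·25=125. Service 546; fixed 844; total 1390.
No other subset beats 853.

Minimum total cost: 853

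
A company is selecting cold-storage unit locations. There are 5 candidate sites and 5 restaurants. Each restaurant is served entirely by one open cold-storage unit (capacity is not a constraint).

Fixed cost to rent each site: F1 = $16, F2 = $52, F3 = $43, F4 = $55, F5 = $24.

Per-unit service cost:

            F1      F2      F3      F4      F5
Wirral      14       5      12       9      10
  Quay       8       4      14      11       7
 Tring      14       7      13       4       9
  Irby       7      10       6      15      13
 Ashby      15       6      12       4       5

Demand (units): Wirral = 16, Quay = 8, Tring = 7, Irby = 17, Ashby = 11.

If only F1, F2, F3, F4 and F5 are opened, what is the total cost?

Each restaurant is assigned to its cheapest site among the open ones.
{F1, F2, F3, F4, F5}: Wirral→F2 5·16=80, Quay→F2 4·8=32, Tring→F4 4·7=28, Irby→F3 6·17=102, Ashby→F4 4·11=44. Service 286; fixed 190; total 476.

Total cost: 476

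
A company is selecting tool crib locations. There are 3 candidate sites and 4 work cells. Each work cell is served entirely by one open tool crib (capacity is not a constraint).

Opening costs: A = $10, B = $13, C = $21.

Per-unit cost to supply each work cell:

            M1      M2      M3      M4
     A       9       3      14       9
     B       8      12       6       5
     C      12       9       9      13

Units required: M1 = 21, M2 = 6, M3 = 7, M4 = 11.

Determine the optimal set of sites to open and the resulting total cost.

Open A and B; minimum total cost 306.

For any fixed open set, each work cell goes to its cheapest open site; total = fixed + service.
{A, B}: M1→B 8·21=168, M2→A 3·6=18, M3→B 6·7=42, M4→B 5·11=55. Service 283; fixed 23; total 306.
{A, B, C}: M1→B 8·21=168, M2→A 3·6=18, M3→B 6·7=42, M4→B 5·11=55. Service 283; fixed 44; total 327.
{B}: service 337 + fixed 13 = 350
{A}: service 404 + fixed 10 = 414
No other subset beats 306.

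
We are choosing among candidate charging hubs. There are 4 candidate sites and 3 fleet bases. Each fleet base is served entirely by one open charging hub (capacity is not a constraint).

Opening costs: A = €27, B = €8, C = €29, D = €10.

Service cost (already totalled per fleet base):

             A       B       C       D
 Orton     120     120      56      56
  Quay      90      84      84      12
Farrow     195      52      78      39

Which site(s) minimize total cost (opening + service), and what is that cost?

Open D only; minimum total cost 117.

For any fixed open set, each fleet base goes to its cheapest open site; total = fixed + service.
{D}: Orton→D 56, Quay→D 12, Farrow→D 39. Service 107; fixed 10; total 117.
{B, D}: Orton→D 56, Quay→D 12, Farrow→D 39. Service 107; fixed 18; total 125.
{A, D}: service 107 + fixed 37 = 144
{A, B, C, D}: service 107 + fixed 74 = 181
No other subset beats 117.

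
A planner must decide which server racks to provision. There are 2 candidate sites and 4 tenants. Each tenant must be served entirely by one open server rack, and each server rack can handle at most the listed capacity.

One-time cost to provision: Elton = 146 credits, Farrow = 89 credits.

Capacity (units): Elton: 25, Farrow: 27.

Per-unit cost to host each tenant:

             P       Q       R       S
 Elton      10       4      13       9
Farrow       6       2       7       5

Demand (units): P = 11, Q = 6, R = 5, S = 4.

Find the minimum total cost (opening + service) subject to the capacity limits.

Open {Farrow}: P→Farrow 6·11=66, Q→Farrow 2·6=12, R→Farrow 7·5=35, S→Farrow 5·4=20.
Loads: Farrow carries 26/27. Service 133; fixed 89; total 222.
Next best feasible plan costs 368.

Minimum total cost: 222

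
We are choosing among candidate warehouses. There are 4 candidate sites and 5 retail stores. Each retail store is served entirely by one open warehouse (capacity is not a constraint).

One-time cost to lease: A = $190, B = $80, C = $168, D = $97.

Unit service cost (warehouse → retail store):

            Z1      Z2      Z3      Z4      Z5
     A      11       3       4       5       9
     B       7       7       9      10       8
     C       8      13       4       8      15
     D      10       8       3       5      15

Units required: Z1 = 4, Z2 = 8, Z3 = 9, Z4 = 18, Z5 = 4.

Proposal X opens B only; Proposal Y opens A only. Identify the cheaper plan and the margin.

Proposal Y is cheaper by 37.

Proposal X: {B}: Z1→B 7·4=28, Z2→B 7·8=56, Z3→B 9·9=81, Z4→B 10·18=180, Z5→B 8·4=32. Service 377; fixed 80; total 457.
Proposal Y: {A}: Z1→A 11·4=44, Z2→A 3·8=24, Z3→A 4·9=36, Z4→A 5·18=90, Z5→A 9·4=36. Service 230; fixed 190; total 420.
Difference: |457 − 420| = 37.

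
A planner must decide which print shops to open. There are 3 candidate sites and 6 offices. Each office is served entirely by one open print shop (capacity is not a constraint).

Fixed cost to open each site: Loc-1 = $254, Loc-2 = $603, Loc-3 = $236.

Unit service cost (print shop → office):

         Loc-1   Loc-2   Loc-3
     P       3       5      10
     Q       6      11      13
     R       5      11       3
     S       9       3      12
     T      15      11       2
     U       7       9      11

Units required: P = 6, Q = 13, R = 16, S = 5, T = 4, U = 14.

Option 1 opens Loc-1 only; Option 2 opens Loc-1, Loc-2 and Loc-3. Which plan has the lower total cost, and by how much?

Option 1: {Loc-1}: P→Loc-1 3·6=18, Q→Loc-1 6·13=78, R→Loc-1 5·16=80, S→Loc-1 9·5=45, T→Loc-1 15·4=60, U→Loc-1 7·14=98. Service 379; fixed 254; total 633.
Option 2: {Loc-1, Loc-2, Loc-3}: P→Loc-1 3·6=18, Q→Loc-1 6·13=78, R→Loc-3 3·16=48, S→Loc-2 3·5=15, T→Loc-3 2·4=8, U→Loc-1 7·14=98. Service 265; fixed 1093; total 1358.
Difference: |633 − 1358| = 725.

Option 1 is cheaper by 725.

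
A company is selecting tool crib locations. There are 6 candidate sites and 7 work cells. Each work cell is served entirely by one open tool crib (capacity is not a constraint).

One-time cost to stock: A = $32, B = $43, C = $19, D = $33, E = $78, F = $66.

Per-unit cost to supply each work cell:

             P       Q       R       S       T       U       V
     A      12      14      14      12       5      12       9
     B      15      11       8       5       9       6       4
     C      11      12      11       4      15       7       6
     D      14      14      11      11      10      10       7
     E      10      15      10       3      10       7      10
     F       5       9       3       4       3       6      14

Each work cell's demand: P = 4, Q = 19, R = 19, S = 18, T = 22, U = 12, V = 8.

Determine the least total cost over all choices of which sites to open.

For any fixed open set, each work cell goes to its cheapest open site; total = fixed + service.
{C, F}: P→F 5·4=20, Q→F 9·19=171, R→F 3·19=57, S→C 4·18=72, T→F 3·22=66, U→F 6·12=72, V→C 6·8=48. Service 506; fixed 85; total 591.
{B, F}: P→F 5·4=20, Q→F 9·19=171, R→F 3·19=57, S→F 4·18=72, T→F 3·22=66, U→B 6·12=72, V→B 4·8=32. Service 490; fixed 109; total 599.
{D, F}: service 514 + fixed 99 = 613
{A, B, C, D, E, F}: service 472 + fixed 271 = 743
No other subset beats 591.

Minimum total cost: 591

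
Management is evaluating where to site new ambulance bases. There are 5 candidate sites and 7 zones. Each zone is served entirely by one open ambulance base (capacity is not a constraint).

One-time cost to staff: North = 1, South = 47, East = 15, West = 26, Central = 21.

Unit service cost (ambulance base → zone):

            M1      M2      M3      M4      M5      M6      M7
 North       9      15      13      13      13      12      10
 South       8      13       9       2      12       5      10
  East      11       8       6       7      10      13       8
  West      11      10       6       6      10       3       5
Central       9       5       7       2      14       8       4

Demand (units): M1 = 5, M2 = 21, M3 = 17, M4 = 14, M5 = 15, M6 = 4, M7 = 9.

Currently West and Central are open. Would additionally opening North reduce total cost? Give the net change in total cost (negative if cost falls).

Current service cost with {West, Central}: 478.
Adding North: each zone re-picks its cheapest; new service cost 478, saving 0.
Extra fixed cost: 1. Net change = 1 − 0 = 1.
(Totals: 525 → 526.)

No — net change +1 (cost rises by 1).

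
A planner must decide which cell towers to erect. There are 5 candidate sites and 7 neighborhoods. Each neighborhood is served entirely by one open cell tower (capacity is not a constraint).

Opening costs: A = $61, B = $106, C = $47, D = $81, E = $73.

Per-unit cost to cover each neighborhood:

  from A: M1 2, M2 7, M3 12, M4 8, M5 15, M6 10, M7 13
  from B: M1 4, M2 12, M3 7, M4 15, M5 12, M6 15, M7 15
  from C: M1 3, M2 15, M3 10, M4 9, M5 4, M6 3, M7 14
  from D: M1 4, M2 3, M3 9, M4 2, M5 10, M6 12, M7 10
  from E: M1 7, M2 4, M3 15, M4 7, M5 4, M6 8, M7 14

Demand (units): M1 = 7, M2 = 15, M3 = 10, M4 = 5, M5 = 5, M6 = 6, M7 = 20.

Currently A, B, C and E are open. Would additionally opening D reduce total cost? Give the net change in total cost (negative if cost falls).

Current service cost with {A, B, C, E}: 477.
Adding D: each neighborhood re-picks its cheapest; new service cost 377, saving 100.
Extra fixed cost: 81. Net change = 81 − 100 = -19.
(Totals: 764 → 745.)

Yes — net change −19 (cost falls by 19).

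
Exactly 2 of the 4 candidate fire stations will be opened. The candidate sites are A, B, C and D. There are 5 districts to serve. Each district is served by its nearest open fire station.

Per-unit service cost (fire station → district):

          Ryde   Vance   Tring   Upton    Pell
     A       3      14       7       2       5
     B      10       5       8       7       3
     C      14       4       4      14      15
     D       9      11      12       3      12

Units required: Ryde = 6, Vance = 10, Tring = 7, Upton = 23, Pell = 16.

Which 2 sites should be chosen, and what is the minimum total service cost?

Choose A and B; total service cost 211.

With exactly 2 open, each district uses its cheapest among the chosen.
{A, B}: Ryde→A 3·6=18, Vance→B 5·10=50, Tring→A 7·7=49, Upton→A 2·23=46, Pell→B 3·16=48. Service cost 211.
{A, C}: service cost 212
{B, D}: service cost 277
Among all 6 size-2 choices, {A, B} is lowest.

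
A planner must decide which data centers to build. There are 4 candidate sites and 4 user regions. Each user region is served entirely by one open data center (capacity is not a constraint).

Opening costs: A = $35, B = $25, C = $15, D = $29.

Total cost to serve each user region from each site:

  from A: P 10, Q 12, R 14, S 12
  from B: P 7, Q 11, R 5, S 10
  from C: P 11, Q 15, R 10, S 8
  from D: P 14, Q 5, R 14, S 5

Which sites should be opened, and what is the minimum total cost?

For any fixed open set, each user region goes to its cheapest open site; total = fixed + service.
{B}: P→B 7, Q→B 11, R→B 5, S→B 10. Service 33; fixed 25; total 58.
{C}: service 44 + fixed 15 = 59
{D}: service 38 + fixed 29 = 67
{A, B, C, D}: service 22 + fixed 104 = 126
No other subset beats 58.

Open B only; minimum total cost 58.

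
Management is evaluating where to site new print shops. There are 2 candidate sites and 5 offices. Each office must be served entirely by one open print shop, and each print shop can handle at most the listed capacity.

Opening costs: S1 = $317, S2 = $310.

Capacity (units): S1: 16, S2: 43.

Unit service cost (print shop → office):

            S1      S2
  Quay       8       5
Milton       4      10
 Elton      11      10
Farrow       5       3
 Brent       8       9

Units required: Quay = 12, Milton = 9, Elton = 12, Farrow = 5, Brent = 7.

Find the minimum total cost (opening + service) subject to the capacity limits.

Open {S1, S2}: Quay→S2 5·12=60, Milton→S1 4·9=36, Elton→S2 10·12=120, Farrow→S2 3·5=15, Brent→S1 8·7=56.
Loads: S1 carries 16/16, S2 carries 29/43. Service 287; fixed 627; total 914.
Next best feasible plan costs 921.

Minimum total cost: 914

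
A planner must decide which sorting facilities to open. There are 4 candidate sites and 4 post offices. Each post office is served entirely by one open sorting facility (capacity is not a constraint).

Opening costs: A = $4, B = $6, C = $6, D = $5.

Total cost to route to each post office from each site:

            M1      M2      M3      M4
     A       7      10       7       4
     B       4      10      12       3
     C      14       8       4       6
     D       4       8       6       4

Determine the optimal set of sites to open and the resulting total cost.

For any fixed open set, each post office goes to its cheapest open site; total = fixed + service.
{D}: M1→D 4, M2→D 8, M3→D 6, M4→D 4. Service 22; fixed 5; total 27.
{A, D}: M1→D 4, M2→D 8, M3→D 6, M4→A 4. Service 22; fixed 9; total 31.
{B, C}: service 19 + fixed 12 = 31
{A, B, C, D}: service 19 + fixed 21 = 40
No other subset beats 27.

Open D only; minimum total cost 27.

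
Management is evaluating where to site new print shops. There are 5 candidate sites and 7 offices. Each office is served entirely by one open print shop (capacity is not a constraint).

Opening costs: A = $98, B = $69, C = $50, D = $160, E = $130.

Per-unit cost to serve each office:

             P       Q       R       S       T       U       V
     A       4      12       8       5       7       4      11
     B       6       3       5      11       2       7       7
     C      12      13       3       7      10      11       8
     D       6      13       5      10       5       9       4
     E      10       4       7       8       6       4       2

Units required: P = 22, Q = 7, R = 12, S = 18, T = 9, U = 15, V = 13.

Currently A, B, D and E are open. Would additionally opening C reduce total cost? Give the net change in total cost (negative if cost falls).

Current service cost with {A, B, D, E}: 363.
Adding C: each office re-picks its cheapest; new service cost 339, saving 24.
Extra fixed cost: 50. Net change = 50 − 24 = 26.
(Totals: 820 → 846.)

No — net change +26 (cost rises by 26).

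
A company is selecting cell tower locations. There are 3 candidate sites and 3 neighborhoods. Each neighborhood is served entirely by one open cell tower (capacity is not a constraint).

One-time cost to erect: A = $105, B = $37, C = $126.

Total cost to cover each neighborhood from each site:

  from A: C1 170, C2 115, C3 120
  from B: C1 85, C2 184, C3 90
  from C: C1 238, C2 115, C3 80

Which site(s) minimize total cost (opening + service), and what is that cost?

For any fixed open set, each neighborhood goes to its cheapest open site; total = fixed + service.
{B}: C1→B 85, C2→B 184, C3→B 90. Service 359; fixed 37; total 396.
{A, B}: C1→B 85, C2→A 115, C3→B 90. Service 290; fixed 142; total 432.
{B, C}: C1→B 85, C2→C 115, C3→C 80. Service 280; fixed 163; total 443.
{A, B, C}: service 280 + fixed 268 = 548
No other subset beats 396.

Open B only; minimum total cost 396.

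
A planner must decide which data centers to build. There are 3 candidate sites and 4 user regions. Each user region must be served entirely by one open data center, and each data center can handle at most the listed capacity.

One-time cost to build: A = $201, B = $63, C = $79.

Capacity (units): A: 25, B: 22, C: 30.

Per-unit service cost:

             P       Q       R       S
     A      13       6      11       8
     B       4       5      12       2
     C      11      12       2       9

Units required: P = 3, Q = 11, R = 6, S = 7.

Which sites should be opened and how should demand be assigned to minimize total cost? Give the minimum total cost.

Open {B, C}: P→B 4·3=12, Q→B 5·11=55, R→C 2·6=12, S→B 2·7=14.
Loads: B carries 21/22, C carries 6/30. Service 93; fixed 142; total 235.
Next best feasible plan costs 256.

Minimum total cost: 235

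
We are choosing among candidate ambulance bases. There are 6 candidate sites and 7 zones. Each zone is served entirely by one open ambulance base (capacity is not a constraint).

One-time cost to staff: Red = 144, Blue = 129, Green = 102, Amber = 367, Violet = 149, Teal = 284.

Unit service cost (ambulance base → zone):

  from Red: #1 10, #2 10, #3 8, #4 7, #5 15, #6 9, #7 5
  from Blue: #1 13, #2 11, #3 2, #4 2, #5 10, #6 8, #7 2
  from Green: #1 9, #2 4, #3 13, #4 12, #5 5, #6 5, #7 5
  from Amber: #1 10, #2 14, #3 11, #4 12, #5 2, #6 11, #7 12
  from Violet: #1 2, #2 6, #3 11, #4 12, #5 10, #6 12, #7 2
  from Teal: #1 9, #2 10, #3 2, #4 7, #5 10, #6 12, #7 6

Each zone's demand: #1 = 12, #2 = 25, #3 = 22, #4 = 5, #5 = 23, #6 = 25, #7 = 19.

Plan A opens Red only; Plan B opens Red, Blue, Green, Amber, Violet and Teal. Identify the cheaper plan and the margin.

Plan A: {Red}: #1→Red 10·12=120, #2→Red 10·25=250, #3→Red 8·22=176, #4→Red 7·5=35, #5→Red 15·23=345, #6→Red 9·25=225, #7→Red 5·19=95. Service 1246; fixed 144; total 1390.
Plan B: {Red, Blue, Green, Amber, Violet, Teal}: #1→Violet 2·12=24, #2→Green 4·25=100, #3→Blue 2·22=44, #4→Blue 2·5=10, #5→Amber 2·23=46, #6→Green 5·25=125, #7→Blue 2·19=38. Service 387; fixed 1175; total 1562.
Difference: |1390 − 1562| = 172.

Plan A is cheaper by 172.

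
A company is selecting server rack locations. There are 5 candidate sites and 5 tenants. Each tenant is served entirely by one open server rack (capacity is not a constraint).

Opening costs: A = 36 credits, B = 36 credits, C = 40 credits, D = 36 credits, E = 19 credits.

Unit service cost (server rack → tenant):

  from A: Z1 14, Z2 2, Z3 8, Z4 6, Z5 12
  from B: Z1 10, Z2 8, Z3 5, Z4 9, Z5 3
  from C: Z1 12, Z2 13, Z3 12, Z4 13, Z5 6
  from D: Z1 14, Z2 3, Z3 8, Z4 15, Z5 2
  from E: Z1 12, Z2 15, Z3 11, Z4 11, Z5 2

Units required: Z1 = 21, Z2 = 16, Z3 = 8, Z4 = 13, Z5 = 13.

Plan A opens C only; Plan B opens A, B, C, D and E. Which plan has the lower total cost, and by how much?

Plan A: {C}: Z1→C 12·21=252, Z2→C 13·16=208, Z3→C 12·8=96, Z4→C 13·13=169, Z5→C 6·13=78. Service 803; fixed 40; total 843.
Plan B: {A, B, C, D, E}: Z1→B 10·21=210, Z2→A 2·16=32, Z3→B 5·8=40, Z4→A 6·13=78, Z5→D 2·13=26. Service 386; fixed 167; total 553.
Difference: |843 − 553| = 290.

Plan B is cheaper by 290.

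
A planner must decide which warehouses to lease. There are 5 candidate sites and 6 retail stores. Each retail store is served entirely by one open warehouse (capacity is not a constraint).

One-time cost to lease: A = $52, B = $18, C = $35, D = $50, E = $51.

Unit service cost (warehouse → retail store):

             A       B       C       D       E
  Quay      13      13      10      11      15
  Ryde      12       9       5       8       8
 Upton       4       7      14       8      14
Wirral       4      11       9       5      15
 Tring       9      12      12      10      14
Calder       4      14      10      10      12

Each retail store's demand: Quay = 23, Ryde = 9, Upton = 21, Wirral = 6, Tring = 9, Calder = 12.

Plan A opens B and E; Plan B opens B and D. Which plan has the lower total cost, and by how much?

Plan A: {B, E}: Quay→B 13·23=299, Ryde→E 8·9=72, Upton→B 7·21=147, Wirral→B 11·6=66, Tring→B 12·9=108, Calder→E 12·12=144. Service 836; fixed 69; total 905.
Plan B: {B, D}: Quay→D 11·23=253, Ryde→D 8·9=72, Upton→B 7·21=147, Wirral→D 5·6=30, Tring→D 10·9=90, Calder→D 10·12=120. Service 712; fixed 68; total 780.
Difference: |905 − 780| = 125.

Plan B is cheaper by 125.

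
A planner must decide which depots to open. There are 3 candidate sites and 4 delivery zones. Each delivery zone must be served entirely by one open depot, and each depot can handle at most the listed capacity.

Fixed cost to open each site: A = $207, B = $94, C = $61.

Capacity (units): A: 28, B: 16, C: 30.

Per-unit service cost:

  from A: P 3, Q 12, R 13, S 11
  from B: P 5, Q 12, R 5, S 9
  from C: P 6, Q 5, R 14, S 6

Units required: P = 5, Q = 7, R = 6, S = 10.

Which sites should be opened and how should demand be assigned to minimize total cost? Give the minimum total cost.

Open {C}: P→C 6·5=30, Q→C 5·7=35, R→C 14·6=84, S→C 6·10=60.
Loads: C carries 28/30. Service 209; fixed 61; total 270.
Next best feasible plan costs 305.

Minimum total cost: 270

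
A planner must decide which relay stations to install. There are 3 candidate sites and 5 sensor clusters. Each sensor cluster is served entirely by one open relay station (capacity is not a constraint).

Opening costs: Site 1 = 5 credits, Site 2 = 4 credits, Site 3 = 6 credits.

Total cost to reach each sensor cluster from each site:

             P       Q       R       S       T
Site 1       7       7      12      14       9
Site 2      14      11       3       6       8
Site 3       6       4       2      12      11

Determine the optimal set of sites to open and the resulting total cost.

Open Site 2 and Site 3; minimum total cost 36.

For any fixed open set, each sensor cluster goes to its cheapest open site; total = fixed + service.
{Site 2, Site 3}: P→Site 3 6, Q→Site 3 4, R→Site 3 2, S→Site 2 6, T→Site 2 8. Service 26; fixed 10; total 36.
{Site 1, Site 2}: P→Site 1 7, Q→Site 1 7, R→Site 2 3, S→Site 2 6, T→Site 2 8. Service 31; fixed 9; total 40.
{Site 1, Site 2, Site 3}: service 26 + fixed 15 = 41
{Site 2}: service 42 + fixed 4 = 46
(All 7 nonempty subsets were checked; Site 2 and Site 3 is lowest.)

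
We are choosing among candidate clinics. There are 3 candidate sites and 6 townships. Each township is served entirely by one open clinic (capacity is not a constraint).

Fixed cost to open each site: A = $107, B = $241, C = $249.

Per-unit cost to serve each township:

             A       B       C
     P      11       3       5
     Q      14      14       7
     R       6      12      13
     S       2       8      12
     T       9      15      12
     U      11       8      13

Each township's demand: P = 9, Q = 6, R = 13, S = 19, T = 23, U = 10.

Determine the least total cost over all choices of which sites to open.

Minimum total cost: 723

For any fixed open set, each township goes to its cheapest open site; total = fixed + service.
{A}: P→A 11·9=99, Q→A 14·6=84, R→A 6·13=78, S→A 2·19=38, T→A 9·23=207, U→A 11·10=110. Service 616; fixed 107; total 723.
{A, B}: service 514 + fixed 348 = 862
{A, C}: service 520 + fixed 356 = 876
{A, B, C}: service 472 + fixed 597 = 1069
No other subset beats 723.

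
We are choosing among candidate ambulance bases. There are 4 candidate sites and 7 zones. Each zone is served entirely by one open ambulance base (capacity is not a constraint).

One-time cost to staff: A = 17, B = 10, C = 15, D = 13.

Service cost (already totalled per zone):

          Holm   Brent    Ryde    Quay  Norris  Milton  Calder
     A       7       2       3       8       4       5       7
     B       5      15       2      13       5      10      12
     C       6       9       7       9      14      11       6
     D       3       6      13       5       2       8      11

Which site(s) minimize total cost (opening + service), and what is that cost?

For any fixed open set, each zone goes to its cheapest open site; total = fixed + service.
{A}: Holm→A 7, Brent→A 2, Ryde→A 3, Quay→A 8, Norris→A 4, Milton→A 5, Calder→A 7. Service 36; fixed 17; total 53.
{A, D}: Holm→D 3, Brent→A 2, Ryde→A 3, Quay→D 5, Norris→D 2, Milton→A 5, Calder→A 7. Service 27; fixed 30; total 57.
{A, B}: service 33 + fixed 27 = 60
{A, B, C, D}: Holm→D 3, Brent→A 2, Ryde→B 2, Quay→D 5, Norris→D 2, Milton→A 5, Calder→C 6. Service 25; fixed 55; total 80.
(All 15 nonempty subsets were checked; A only is lowest.)

Open A only; minimum total cost 53.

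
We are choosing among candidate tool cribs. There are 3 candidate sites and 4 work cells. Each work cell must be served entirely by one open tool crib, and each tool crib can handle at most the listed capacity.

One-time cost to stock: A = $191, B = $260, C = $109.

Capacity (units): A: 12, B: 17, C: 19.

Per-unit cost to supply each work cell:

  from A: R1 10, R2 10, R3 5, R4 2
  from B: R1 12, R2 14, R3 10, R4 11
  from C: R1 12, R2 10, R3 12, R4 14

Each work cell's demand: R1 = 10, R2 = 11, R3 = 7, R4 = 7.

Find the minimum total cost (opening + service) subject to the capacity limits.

Open {B, C}: R1→B 12·10=120, R2→C 10·11=110, R3→C 12·7=84, R4→B 11·7=77.
Loads: B carries 17/17, C carries 18/19. Service 391; fixed 369; total 760.
Next best feasible plan costs 767.

Minimum total cost: 760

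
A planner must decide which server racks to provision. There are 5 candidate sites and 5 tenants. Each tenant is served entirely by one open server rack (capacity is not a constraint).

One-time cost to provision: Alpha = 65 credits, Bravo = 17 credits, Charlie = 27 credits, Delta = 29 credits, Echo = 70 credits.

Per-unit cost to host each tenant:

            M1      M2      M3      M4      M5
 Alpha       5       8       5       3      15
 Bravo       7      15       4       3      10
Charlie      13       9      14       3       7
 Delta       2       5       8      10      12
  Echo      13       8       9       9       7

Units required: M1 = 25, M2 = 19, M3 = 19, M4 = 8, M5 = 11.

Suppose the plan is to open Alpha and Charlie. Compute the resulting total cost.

Each tenant is assigned to its cheapest site among the open ones.
{Alpha, Charlie}: M1→Alpha 5·25=125, M2→Alpha 8·19=152, M3→Alpha 5·19=95, M4→Alpha 3·8=24, M5→Charlie 7·11=77. Service 473; fixed 92; total 565.

Total cost: 565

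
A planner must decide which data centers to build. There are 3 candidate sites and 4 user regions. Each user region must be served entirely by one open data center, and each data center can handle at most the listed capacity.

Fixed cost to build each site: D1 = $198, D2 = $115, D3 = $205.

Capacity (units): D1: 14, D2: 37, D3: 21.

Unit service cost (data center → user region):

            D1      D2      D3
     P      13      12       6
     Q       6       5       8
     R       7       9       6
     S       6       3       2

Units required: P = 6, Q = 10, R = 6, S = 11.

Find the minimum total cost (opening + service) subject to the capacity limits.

Minimum total cost: 324

Open {D2}: P→D2 12·6=72, Q→D2 5·10=50, R→D2 9·6=54, S→D2 3·11=33.
Loads: D2 carries 33/37. Service 209; fixed 115; total 324.
Next best feasible plan costs 475.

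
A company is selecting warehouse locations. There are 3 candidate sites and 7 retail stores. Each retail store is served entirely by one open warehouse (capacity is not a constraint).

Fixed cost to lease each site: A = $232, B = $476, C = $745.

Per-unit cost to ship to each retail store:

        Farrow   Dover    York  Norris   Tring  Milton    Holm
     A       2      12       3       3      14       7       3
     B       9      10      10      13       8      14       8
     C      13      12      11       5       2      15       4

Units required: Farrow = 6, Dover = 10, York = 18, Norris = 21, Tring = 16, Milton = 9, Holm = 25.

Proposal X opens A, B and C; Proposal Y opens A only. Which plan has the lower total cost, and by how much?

Proposal X: {A, B, C}: Farrow→A 2·6=12, Dover→B 10·10=100, York→A 3·18=54, Norris→A 3·21=63, Tring→C 2·16=32, Milton→A 7·9=63, Holm→A 3·25=75. Service 399; fixed 1453; total 1852.
Proposal Y: {A}: Farrow→A 2·6=12, Dover→A 12·10=120, York→A 3·18=54, Norris→A 3·21=63, Tring→A 14·16=224, Milton→A 7·9=63, Holm→A 3·25=75. Service 611; fixed 232; total 843.
Difference: |1852 − 843| = 1009.

Proposal Y is cheaper by 1009.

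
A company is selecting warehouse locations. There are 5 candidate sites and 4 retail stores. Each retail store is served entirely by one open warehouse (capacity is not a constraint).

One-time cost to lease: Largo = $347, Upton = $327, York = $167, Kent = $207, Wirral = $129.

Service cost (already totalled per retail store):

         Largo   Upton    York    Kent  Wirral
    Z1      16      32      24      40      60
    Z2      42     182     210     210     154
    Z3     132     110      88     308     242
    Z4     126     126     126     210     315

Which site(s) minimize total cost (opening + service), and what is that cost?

For any fixed open set, each retail store goes to its cheapest open site; total = fixed + service.
{York}: Z1→York 24, Z2→York 210, Z3→York 88, Z4→York 126. Service 448; fixed 167; total 615.
{Largo}: service 316 + fixed 347 = 663
{York, Wirral}: Z1→York 24, Z2→Wirral 154, Z3→York 88, Z4→York 126. Service 392; fixed 296; total 688.
{Largo, Upton, York, Kent, Wirral}: service 272 + fixed 1177 = 1449
No other subset beats 615.

Open York only; minimum total cost 615.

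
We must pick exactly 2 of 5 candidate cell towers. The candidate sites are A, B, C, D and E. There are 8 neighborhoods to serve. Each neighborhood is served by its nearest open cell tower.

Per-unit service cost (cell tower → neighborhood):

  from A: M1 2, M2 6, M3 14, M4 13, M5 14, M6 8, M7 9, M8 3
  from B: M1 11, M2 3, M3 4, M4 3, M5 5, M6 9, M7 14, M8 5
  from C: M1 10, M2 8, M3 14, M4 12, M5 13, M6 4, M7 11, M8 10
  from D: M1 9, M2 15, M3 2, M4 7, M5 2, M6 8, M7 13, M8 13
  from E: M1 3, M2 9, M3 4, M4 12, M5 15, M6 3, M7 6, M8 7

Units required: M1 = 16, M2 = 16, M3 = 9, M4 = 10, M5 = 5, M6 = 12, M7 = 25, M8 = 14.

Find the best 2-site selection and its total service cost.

Choose B and E; total service cost 443.

With exactly 2 open, each neighborhood uses its cheapest among the chosen.
{B, E}: M1→E 3·16=48, M2→B 3·16=48, M3→B 4·9=36, M4→B 3·10=30, M5→B 5·5=25, M6→E 3·12=36, M7→E 6·25=150, M8→B 5·14=70. Service cost 443.
{A, B}: service cost 534
{D, E}: service cost 574
Among all 10 size-2 choices, {B, E} is lowest.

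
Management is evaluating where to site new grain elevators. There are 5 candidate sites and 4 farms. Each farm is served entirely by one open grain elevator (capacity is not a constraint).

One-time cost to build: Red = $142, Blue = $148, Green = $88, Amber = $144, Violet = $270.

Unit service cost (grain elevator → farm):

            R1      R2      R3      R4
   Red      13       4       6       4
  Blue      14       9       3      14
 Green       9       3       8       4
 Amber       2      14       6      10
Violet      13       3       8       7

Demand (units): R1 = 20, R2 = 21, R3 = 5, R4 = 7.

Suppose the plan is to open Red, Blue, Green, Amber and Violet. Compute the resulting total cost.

Total cost: 938

Each farm is assigned to its cheapest site among the open ones.
{Red, Blue, Green, Amber, Violet}: R1→Amber 2·20=40, R2→Green 3·21=63, R3→Blue 3·5=15, R4→Red 4·7=28. Service 146; fixed 792; total 938.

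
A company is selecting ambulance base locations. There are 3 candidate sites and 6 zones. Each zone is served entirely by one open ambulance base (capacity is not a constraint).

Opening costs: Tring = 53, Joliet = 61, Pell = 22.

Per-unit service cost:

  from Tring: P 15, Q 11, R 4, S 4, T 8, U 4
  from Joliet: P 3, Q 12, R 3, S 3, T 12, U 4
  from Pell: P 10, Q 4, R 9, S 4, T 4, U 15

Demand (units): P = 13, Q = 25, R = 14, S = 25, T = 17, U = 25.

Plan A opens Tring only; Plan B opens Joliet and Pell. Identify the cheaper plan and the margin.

Plan A: {Tring}: P→Tring 15·13=195, Q→Tring 11·25=275, R→Tring 4·14=56, S→Tring 4·25=100, T→Tring 8·17=136, U→Tring 4·25=100. Service 862; fixed 53; total 915.
Plan B: {Joliet, Pell}: P→Joliet 3·13=39, Q→Pell 4·25=100, R→Joliet 3·14=42, S→Joliet 3·25=75, T→Pell 4·17=68, U→Joliet 4·25=100. Service 424; fixed 83; total 507.
Difference: |915 − 507| = 408.

Plan B is cheaper by 408.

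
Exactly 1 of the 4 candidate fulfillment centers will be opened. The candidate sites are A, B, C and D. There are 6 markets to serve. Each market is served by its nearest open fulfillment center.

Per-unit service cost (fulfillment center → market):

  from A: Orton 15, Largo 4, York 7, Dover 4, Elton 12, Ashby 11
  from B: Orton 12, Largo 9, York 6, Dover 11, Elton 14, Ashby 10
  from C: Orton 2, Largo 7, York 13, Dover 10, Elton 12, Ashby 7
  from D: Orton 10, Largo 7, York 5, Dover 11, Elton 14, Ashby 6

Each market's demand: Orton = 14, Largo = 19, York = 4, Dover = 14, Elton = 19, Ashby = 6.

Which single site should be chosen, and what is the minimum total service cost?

With exactly 1 open, each market uses its cheapest among the chosen.
{C}: Orton→C 2·14=28, Largo→C 7·19=133, York→C 13·4=52, Dover→C 10·14=140, Elton→C 12·19=228, Ashby→C 7·6=42. Service cost 623.
{A}: service cost 664
{D}: service cost 749
Among all 4 size-1 choices, {C} is lowest.

Choose C only; total service cost 623.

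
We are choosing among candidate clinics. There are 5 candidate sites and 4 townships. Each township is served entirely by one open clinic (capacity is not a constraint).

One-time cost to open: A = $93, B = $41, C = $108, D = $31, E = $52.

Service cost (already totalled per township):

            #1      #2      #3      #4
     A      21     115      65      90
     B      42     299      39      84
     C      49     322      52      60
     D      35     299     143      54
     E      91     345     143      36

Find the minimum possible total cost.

Minimum total cost: 379

For any fixed open set, each township goes to its cheapest open site; total = fixed + service.
{A, D}: #1→A 21, #2→A 115, #3→A 65, #4→D 54. Service 255; fixed 124; total 379.
{A, E}: service 237 + fixed 145 = 382
{A}: service 291 + fixed 93 = 384
{A, B, C, D, E}: service 211 + fixed 325 = 536
No other subset beats 379.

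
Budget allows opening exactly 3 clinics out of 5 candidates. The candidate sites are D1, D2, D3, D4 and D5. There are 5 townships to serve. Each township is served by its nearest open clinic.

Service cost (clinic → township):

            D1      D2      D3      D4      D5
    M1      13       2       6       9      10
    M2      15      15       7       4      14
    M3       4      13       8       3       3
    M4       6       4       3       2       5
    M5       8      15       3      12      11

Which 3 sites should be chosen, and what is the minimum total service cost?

With exactly 3 open, each township uses its cheapest among the chosen.
{D2, D3, D4}: M1→D2 2, M2→D4 4, M3→D4 3, M4→D4 2, M5→D3 3. Service cost 14.
{D1, D3, D4}: service cost 18
{D2, D3, D5}: service cost 18
Among all 10 size-3 choices, {D2, D3, D4} is lowest.

Choose D2, D3 and D4; total service cost 14.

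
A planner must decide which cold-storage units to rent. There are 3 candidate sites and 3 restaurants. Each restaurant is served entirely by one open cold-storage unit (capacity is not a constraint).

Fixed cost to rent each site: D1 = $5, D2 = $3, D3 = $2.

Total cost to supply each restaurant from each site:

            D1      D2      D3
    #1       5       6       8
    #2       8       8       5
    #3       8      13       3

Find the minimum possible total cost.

Minimum total cost: 18

For any fixed open set, each restaurant goes to its cheapest open site; total = fixed + service.
{D3}: #1→D3 8, #2→D3 5, #3→D3 3. Service 16; fixed 2; total 18.
{D2, D3}: #1→D2 6, #2→D3 5, #3→D3 3. Service 14; fixed 5; total 19.
{D1, D3}: #1→D1 5, #2→D3 5, #3→D3 3. Service 13; fixed 7; total 20.
{D1, D2, D3}: service 13 + fixed 10 = 23
No other subset beats 18.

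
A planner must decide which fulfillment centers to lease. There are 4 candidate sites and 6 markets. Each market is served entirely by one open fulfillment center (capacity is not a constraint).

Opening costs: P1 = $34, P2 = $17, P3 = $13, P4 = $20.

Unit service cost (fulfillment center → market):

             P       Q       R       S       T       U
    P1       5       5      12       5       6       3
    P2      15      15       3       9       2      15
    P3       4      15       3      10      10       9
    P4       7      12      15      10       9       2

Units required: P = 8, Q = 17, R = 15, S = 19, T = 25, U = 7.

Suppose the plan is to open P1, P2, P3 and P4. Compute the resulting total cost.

Each market is assigned to its cheapest site among the open ones.
{P1, P2, P3, P4}: P→P3 4·8=32, Q→P1 5·17=85, R→P2 3·15=45, S→P1 5·19=95, T→P2 2·25=50, U→P4 2·7=14. Service 321; fixed 84; total 405.

Total cost: 405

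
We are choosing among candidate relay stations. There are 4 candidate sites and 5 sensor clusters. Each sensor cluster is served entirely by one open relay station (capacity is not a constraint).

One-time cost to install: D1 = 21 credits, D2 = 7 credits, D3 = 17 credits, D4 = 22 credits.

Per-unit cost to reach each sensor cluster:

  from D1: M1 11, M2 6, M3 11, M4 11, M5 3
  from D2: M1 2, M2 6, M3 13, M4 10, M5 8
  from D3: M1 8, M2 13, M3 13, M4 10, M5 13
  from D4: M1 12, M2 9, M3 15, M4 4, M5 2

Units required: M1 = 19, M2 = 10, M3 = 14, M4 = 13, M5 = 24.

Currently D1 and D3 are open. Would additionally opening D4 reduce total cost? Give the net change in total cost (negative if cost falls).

Current service cost with {D1, D3}: 568.
Adding D4: each sensor cluster re-picks its cheapest; new service cost 466, saving 102.
Extra fixed cost: 22. Net change = 22 − 102 = -80.
(Totals: 606 → 526.)

Yes — net change −80 (cost falls by 80).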